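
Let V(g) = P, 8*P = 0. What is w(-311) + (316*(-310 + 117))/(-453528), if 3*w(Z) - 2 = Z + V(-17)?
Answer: -11663099/113382 ≈ -102.87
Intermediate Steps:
P = 0 (P = (1/8)*0 = 0)
V(g) = 0
w(Z) = 2/3 + Z/3 (w(Z) = 2/3 + (Z + 0)/3 = 2/3 + Z/3)
w(-311) + (316*(-310 + 117))/(-453528) = (2/3 + (1/3)*(-311)) + (316*(-310 + 117))/(-453528) = (2/3 - 311/3) + (316*(-193))*(-1/453528) = -103 - 60988*(-1/453528) = -103 + 15247/113382 = -11663099/113382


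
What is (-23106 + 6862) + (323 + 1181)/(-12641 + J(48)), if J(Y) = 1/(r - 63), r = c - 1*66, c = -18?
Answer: -7546319180/464557 ≈ -16244.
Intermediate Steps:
r = -84 (r = -18 - 1*66 = -18 - 66 = -84)
J(Y) = -1/147 (J(Y) = 1/(-84 - 63) = 1/(-147) = -1/147)
(-23106 + 6862) + (323 + 1181)/(-12641 + J(48)) = (-23106 + 6862) + (323 + 1181)/(-12641 - 1/147) = -16244 + 1504/(-1858228/147) = -16244 + 1504*(-147/1858228) = -16244 - 55272/464557 = -7546319180/464557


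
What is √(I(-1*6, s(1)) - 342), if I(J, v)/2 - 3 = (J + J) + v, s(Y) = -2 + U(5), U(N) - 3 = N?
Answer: 2*I*√87 ≈ 18.655*I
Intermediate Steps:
U(N) = 3 + N
s(Y) = 6 (s(Y) = -2 + (3 + 5) = -2 + 8 = 6)
I(J, v) = 6 + 2*v + 4*J (I(J, v) = 6 + 2*((J + J) + v) = 6 + 2*(2*J + v) = 6 + 2*(v + 2*J) = 6 + (2*v + 4*J) = 6 + 2*v + 4*J)
√(I(-1*6, s(1)) - 342) = √((6 + 2*6 + 4*(-1*6)) - 342) = √((6 + 12 + 4*(-6)) - 342) = √((6 + 12 - 24) - 342) = √(-6 - 342) = √(-348) = 2*I*√87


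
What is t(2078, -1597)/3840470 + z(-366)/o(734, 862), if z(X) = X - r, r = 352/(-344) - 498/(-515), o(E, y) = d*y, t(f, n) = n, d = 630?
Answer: -2516405834309/2309286842896950 ≈ -0.0010897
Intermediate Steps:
o(E, y) = 630*y
r = -1246/22145 (r = 352*(-1/344) - 498*(-1/515) = -44/43 + 498/515 = -1246/22145 ≈ -0.056266)
z(X) = 1246/22145 + X (z(X) = X - 1*(-1246/22145) = X + 1246/22145 = 1246/22145 + X)
t(2078, -1597)/3840470 + z(-366)/o(734, 862) = -1597/3840470 + (1246/22145 - 366)/((630*862)) = -1597*1/3840470 - 8103824/22145/543060 = -1597/3840470 - 8103824/22145*1/543060 = -1597/3840470 - 2025956/3006515925 = -2516405834309/2309286842896950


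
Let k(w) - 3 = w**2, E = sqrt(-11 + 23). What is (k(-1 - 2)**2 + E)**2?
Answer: 20748 + 576*sqrt(3) ≈ 21746.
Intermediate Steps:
E = 2*sqrt(3) (E = sqrt(12) = 2*sqrt(3) ≈ 3.4641)
k(w) = 3 + w**2
(k(-1 - 2)**2 + E)**2 = ((3 + (-1 - 2)**2)**2 + 2*sqrt(3))**2 = ((3 + (-3)**2)**2 + 2*sqrt(3))**2 = ((3 + 9)**2 + 2*sqrt(3))**2 = (12**2 + 2*sqrt(3))**2 = (144 + 2*sqrt(3))**2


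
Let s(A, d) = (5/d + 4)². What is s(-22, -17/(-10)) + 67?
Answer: 33287/289 ≈ 115.18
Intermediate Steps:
s(A, d) = (4 + 5/d)²
s(-22, -17/(-10)) + 67 = (5 + 4*(-17/(-10)))²/(-17/(-10))² + 67 = (5 + 4*(-17*(-⅒)))²/(-17*(-⅒))² + 67 = (5 + 4*(17/10))²/(17/10)² + 67 = 100*(5 + 34/5)²/289 + 67 = 100*(59/5)²/289 + 67 = (100/289)*(3481/25) + 67 = 13924/289 + 67 = 33287/289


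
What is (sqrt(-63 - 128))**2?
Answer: -191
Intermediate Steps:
(sqrt(-63 - 128))**2 = (sqrt(-191))**2 = (I*sqrt(191))**2 = -191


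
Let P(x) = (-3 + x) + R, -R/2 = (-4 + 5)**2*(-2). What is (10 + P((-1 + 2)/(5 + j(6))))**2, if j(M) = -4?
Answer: 144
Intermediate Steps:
R = 4 (R = -2*(-4 + 5)**2*(-2) = -2*1**2*(-2) = -2*(-2) = 4)
P(x) = 1 + x (P(x) = (-3 + x) + 4 = 1 + x)
(10 + P((-1 + 2)/(5 + j(6))))**2 = (10 + (1 + (-1 + 2)/(5 - 4)))**2 = (10 + (1 + 1/1))**2 = (10 + (1 + 1*1))**2 = (10 + (1 + 1))**2 = (10 + 2)**2 = 12**2 = 144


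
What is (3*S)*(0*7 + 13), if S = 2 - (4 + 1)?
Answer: -117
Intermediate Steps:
S = -3 (S = 2 - 1*5 = 2 - 5 = -3)
(3*S)*(0*7 + 13) = (3*(-3))*(0*7 + 13) = -9*(0 + 13) = -9*13 = -117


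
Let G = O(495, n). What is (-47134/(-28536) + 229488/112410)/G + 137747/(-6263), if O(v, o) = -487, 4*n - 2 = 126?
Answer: -5979383072260729/271773380396460 ≈ -22.001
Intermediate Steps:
n = 32 (n = ½ + (¼)*126 = ½ + 63/2 = 32)
G = -487
(-47134/(-28536) + 229488/112410)/G + 137747/(-6263) = (-47134/(-28536) + 229488/112410)/(-487) + 137747/(-6263) = (-47134*(-1/28536) + 229488*(1/112410))*(-1/487) + 137747*(-1/6263) = (23567/14268 + 38248/18735)*(-1/487) - 137747/6263 = (329083403/89103660)*(-1/487) - 137747/6263 = -329083403/43393482420 - 137747/6263 = -5979383072260729/271773380396460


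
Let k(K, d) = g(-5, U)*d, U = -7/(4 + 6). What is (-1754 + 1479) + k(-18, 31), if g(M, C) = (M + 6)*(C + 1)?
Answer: -2657/10 ≈ -265.70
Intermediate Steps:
U = -7/10 ≈ -0.70000
g(M, C) = (1 + C)*(6 + M) (g(M, C) = (6 + M)*(1 + C) = (1 + C)*(6 + M))
k(K, d) = 3*d/10 (k(K, d) = (6 - 5 + 6*(-7/10) - 7/10*(-5))*d = (6 - 5 - 21/5 + 7/2)*d = 3*d/10)
(-1754 + 1479) + k(-18, 31) = (-1754 + 1479) + (3/10)*31 = -275 + 93/10 = -2657/10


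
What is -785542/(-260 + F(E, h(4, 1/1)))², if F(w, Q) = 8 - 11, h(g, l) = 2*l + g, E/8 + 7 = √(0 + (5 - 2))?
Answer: -785542/69169 ≈ -11.357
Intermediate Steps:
E = -56 + 8*√3 (E = -56 + 8*√(0 + (5 - 2)) = -56 + 8*√(0 + 3) = -56 + 8*√3 ≈ -42.144)
h(g, l) = g + 2*l
F(w, Q) = -3
-785542/(-260 + F(E, h(4, 1/1)))² = -785542/(-260 - 3)² = -785542/((-263)²) = -785542/69169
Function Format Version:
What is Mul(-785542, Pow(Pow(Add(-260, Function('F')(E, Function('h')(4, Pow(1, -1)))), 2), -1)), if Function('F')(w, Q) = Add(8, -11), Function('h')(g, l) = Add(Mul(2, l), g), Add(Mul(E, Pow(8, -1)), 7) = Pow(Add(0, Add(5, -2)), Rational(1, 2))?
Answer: Rational(-785542, 69169) ≈ -11.357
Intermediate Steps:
E = Add(-56, Mul(8, Pow(3, Rational(1, 2)))) (E = Add(-56, Mul(8, Pow(Add(0, Add(5, -2)), Rational(1, 2)))) = Add(-56, Mul(8, Pow(Add(0, 3), Rational(1, 2)))) = Add(-56, Mul(8, Pow(3, Rational(1, 2)))) ≈ -42.144)
Function('h')(g, l) = Add(g, Mul(2, l))
Function('F')(w, Q) = -3
Mul(-785542, Pow(Pow(Add(-260, Function('F')(E, Function('h')(4, Pow(1, -1)))), 2), -1)) = Mul(-785542, Pow(Pow(Add(-260, -3), 2), -1)) = Mul(-785542, Pow(Pow(-263, 2), -1)) = Mul(-785542, Pow(69169, -1)) = Mul(-785542, Rational(1, 69169)) = Rational(-785542, 69169)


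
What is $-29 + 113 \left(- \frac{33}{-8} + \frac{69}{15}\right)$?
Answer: $\frac{38277}{40} \approx 956.92$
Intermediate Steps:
$-29 + 113 \left(- \frac{33}{-8} + \frac{69}{15}\right) = -29 + 113 \left(\left(-33\right) \left(- \frac{1}{8}\right) + 69 \cdot \frac{1}{15}\right) = -29 + 113 \left(\frac{33}{8} + \frac{23}{5}\right) = -29 + 113 \cdot \frac{349}{40} = -29 + \frac{39437}{40} = \frac{38277}{40}$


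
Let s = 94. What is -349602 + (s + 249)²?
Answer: -231953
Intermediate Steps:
-349602 + (s + 249)² = -349602 + (94 + 249)² = -349602 + 343² = -349602 + 117649 = -231953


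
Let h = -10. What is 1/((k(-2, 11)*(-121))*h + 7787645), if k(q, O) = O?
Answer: 1/7800955 ≈ 1.2819e-7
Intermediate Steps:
1/((k(-2, 11)*(-121))*h + 7787645) = 1/((11*(-121))*(-10) + 7787645) = 1/(-1331*(-10) + 7787645) = 1/(13310 + 7787645) = 1/7800955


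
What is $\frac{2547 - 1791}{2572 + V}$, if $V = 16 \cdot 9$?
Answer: $\frac{27}{97} \approx 0.27835$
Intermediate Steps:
$V = 144$
$\frac{2547 - 1791}{2572 + V} = \frac{2547 - 1791}{2572 + 144} = \frac{756}{2716} = 756 \cdot \frac{1}{2716} = \frac{27}{97}$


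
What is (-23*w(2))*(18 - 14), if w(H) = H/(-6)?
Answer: 92/3 ≈ 30.667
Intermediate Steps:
w(H) = -H/6 (w(H) = H*(-⅙) = -H/6)
(-23*w(2))*(18 - 14) = (-(-23)*2/6)*(18 - 14) = -23*(-⅓)*4 = (23/3)*4 = 92/3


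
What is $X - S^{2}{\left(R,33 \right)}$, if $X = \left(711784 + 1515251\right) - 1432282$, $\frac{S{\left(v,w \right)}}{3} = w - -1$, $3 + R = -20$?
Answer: $784349$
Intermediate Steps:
$R = -23$ ($R = -3 - 20 = -23$)
$S{\left(v,w \right)} = 3 + 3 w$ ($S{\left(v,w \right)} = 3 \left(w - -1\right) = 3 \left(w + 1\right) = 3 \left(1 + w\right) = 3 + 3 w$)
$X = 794753$ ($X = 2227035 - 1432282 = 794753$)
$X - S^{2}{\left(R,33 \right)} = 794753 - \left(3 + 3 \cdot 33\right)^{2} = 794753 - \left(3 + 99\right)^{2} = 794753 - 102^{2} = 794753 - 10404 = 784349$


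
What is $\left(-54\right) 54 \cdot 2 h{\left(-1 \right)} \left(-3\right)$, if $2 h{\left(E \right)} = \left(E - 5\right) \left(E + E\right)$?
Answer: $104976$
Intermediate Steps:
$h{\left(E \right)} = E \left(-5 + E\right)$ ($h{\left(E \right)} = \frac{\left(E - 5\right) \left(E + E\right)}{2} = \frac{\left(-5 + E\right) 2 E}{2} = \frac{2 E \left(-5 + E\right)}{2} = E \left(-5 + E\right)$)
$\left(-54\right) 54 \cdot 2 h{\left(-1 \right)} \left(-3\right) = \left(-54\right) 54 \cdot 2 \left(- (-5 - 1)\right) \left(-3\right) = - 2916 \cdot 2 \left(\left(-1\right) \left(-6\right)\right) \left(-3\right) = - 2916 \cdot 2 \cdot 6 \left(-3\right) = - 2916 \cdot 12 \left(-3\right) = \left(-2916\right) \left(-36\right) = 104976$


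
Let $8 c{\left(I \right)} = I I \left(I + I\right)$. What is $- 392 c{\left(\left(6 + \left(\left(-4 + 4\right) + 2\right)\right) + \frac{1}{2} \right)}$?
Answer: $- \frac{240737}{4} \approx -60184.0$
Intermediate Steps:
$c{\left(I \right)} = \frac{I^{3}}{4}$ ($c{\left(I \right)} = \frac{I I \left(I + I\right)}{8} = \frac{I I 2 I}{8} = \frac{I 2 I^{2}}{8} = \frac{2 I^{3}}{8} = \frac{I^{3}}{4}$)
$- 392 c{\left(\left(6 + \left(\left(-4 + 4\right) + 2\right)\right) + \frac{1}{2} \right)} = - 392 \frac{\left(\left(6 + \left(\left(-4 + 4\right) + 2\right)\right) + \frac{1}{2}\right)^{3}}{4} = - 392 \frac{\left(\left(6 + \left(0 + 2\right)\right) + \frac{1}{2}\right)^{3}}{4} = - 392 \frac{\left(\left(6 + 2\right) + \frac{1}{2}\right)^{3}}{4} = - 392 \frac{\left(8 + \frac{1}{2}\right)^{3}}{4} = - 392 \frac{\left(\frac{17}{2}\right)^{3}}{4} = - 392 \cdot \frac{1}{4} \cdot \frac{4913}{8} = \left(-392\right) \frac{4913}{32} = - \frac{240737}{4}$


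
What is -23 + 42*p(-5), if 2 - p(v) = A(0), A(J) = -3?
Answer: 187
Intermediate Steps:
p(v) = 5 (p(v) = 2 - 1*(-3) = 2 + 3 = 5)
-23 + 42*p(-5) = -23 + 42*5 = -23 + 210 = 187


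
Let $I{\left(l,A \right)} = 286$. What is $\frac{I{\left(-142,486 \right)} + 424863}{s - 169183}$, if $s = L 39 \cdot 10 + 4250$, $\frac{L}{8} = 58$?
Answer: $\frac{425149}{16027} \approx 26.527$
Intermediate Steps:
$L = 464$ ($L = 8 \cdot 58 = 464$)
$s = 185210$ ($s = 464 \cdot 39 \cdot 10 + 4250 = 18096 \cdot 10 + 4250 = 180960 + 4250 = 185210$)
$\frac{I{\left(-142,486 \right)} + 424863}{s - 169183} = \frac{286 + 424863}{185210 - 169183} = \frac{425149}{16027}$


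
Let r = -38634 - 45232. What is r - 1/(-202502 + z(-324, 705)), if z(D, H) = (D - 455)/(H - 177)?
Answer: -8967106613582/106921835 ≈ -83866.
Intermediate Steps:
z(D, H) = (-455 + D)/(-177 + H)
r = -83866
r - 1/(-202502 + z(-324, 705)) = -83866 - 1/(-202502 + (-455 - 324)/(-177 + 705)) = -83866 - 1/(-202502 - 779/528) = -83866 - 1/(-106921835/528) = -83866 - 1*(-528/106921835) = -83866 + 528/106921835 = -8967106613582/106921835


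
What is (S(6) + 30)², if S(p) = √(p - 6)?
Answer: 900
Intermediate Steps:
S(p) = √(-6 + p)
(S(6) + 30)² = (√(-6 + 6) + 30)² = (√0 + 30)² = (0 + 30)² = 30² = 900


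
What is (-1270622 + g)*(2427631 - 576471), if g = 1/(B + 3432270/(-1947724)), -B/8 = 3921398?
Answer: -71860243164658595004329280/30551205708743 ≈ -2.3521e+12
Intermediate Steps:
B = -31371184 (B = -8*3921398 = -31371184)
g = -973862/30551205708743 (g = 1/(-31371184 + 3432270/(-1947724)) = 1/(-31371184 + 3432270*(-1/1947724)) = 1/(-31371184 - 1716135/973862) = 1/(-30551205708743/973862) = -973862/30551205708743 ≈ -3.1876e-8)
(-1270622 + g)*(2427631 - 576471) = (-1270622 - 973862/30551205708743)*(2427631 - 576471) = -38819034100055422008/30551205708743*1851160 = -71860243164658595004329280/30551205708743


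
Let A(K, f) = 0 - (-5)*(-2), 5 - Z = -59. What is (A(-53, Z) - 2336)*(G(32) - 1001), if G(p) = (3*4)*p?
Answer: 1447482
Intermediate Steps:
Z = 64 (Z = 5 - 1*(-59) = 5 + 59 = 64)
G(p) = 12*p
A(K, f) = -10 (A(K, f) = 0 - 1*10 = 0 - 10 = -10)
(A(-53, Z) - 2336)*(G(32) - 1001) = (-10 - 2336)*(12*32 - 1001) = -2346*(384 - 1001) = -2346*(-617) = 1447482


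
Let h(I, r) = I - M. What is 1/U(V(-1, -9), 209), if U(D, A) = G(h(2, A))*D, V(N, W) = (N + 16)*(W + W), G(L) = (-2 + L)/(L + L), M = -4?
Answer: -1/90 ≈ -0.011111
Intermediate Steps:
h(I, r) = 4 + I (h(I, r) = I - 1*(-4) = I + 4 = 4 + I)
G(L) = (-2 + L)/(2*L) (G(L) = (-2 + L)/((2*L)) = (-2 + L)*(1/(2*L)) = (-2 + L)/(2*L))
V(N, W) = 2*W*(16 + N) (V(N, W) = (16 + N)*(2*W) = 2*W*(16 + N))
U(D, A) = D/3 (U(D, A) = ((-2 + (4 + 2))/(2*(4 + 2)))*D = ((½)*(-2 + 6)/6)*D = ((½)*(⅙)*4)*D = D/3)
1/U(V(-1, -9), 209) = 1/((2*(-9)*(16 - 1))/3) = 1/((2*(-9)*15)/3) = 1/((⅓)*(-270)) = 1/(-90) = -1/90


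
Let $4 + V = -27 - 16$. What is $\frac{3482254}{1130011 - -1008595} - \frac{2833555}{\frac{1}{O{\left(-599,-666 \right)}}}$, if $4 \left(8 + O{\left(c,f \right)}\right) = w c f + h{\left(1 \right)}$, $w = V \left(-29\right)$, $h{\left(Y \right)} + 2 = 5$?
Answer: $- \frac{1647514768404700498637}{4277212} \approx -3.8518 \cdot 10^{14}$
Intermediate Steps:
$V = -47$ ($V = -4 - 43 = -47$)
$h{\left(Y \right)} = 3$ ($h{\left(Y \right)} = -2 + 5 = 3$)
$w = 1363$ ($w = \left(-47\right) \left(-29\right) = 1363$)
$O{\left(c,f \right)} = - \frac{29}{4} + \frac{1363 c f}{4}$ ($O{\left(c,f \right)} = -8 + \frac{1363 c f + 3}{4} = -8 + \frac{3 + 1363 c f}{4} = -8 + \left(\frac{3}{4} + \frac{1363 c f}{4}\right) = - \frac{29}{4} + \frac{1363 c f}{4}$)
$\frac{3482254}{1130011 - -1008595} - \frac{2833555}{\frac{1}{O{\left(-599,-666 \right)}}} = \frac{3482254}{1130011 - -1008595} - \frac{2833555}{\frac{1}{- \frac{29}{4} + \frac{1363}{4} \left(-599\right) \left(-666\right)}} = \frac{3482254}{1130011 + 1008595} - \frac{2833555}{\frac{1}{- \frac{29}{4} + \frac{271873521}{2}}} = \frac{3482254}{2138606} - \frac{2833555}{\frac{1}{\frac{543747013}{4}}} = 3482254 \cdot \frac{1}{2138606} - \frac{2833555}{\frac{4}{543747013}} = \frac{1741127}{1069303} - \frac{1540737067421215}{4} = - \frac{1647514768404700498637}{4277212}$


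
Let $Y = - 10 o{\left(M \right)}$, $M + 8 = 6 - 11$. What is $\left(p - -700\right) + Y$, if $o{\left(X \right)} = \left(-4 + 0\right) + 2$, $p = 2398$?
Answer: $3118$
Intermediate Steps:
$M = -13$ ($M = -8 + \left(6 - 11\right) = -8 - 5 = -13$)
$o{\left(X \right)} = -2$ ($o{\left(X \right)} = -4 + 2 = -2$)
$Y = 20$ ($Y = \left(-10\right) \left(-2\right) = 20$)
$\left(p - -700\right) + Y = \left(2398 - -700\right) + 20 = \left(2398 + 700\right) + 20 = 3098 + 20 = 3118$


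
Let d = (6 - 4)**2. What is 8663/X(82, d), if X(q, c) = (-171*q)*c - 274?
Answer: -8663/56362 ≈ -0.15370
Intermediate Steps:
d = 4 (d = 2**2 = 4)
X(q, c) = -274 - 171*c*q (X(q, c) = -171*c*q - 274 = -274 - 171*c*q)
8663/X(82, d) = 8663/(-274 - 171*4*82) = 8663/(-274 - 56088) = 8663/(-56362) = 8663*(-1/56362) = -8663/56362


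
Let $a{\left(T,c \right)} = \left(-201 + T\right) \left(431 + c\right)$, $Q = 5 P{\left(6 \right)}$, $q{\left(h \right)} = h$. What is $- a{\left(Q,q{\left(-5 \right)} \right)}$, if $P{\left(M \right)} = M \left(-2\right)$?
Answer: $111186$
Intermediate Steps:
$P{\left(M \right)} = - 2 M$
$Q = -60$ ($Q = 5 \left(\left(-2\right) 6\right) = 5 \left(-12\right) = -60$)
$- a{\left(Q,q{\left(-5 \right)} \right)} = - (-86631 - -1005 + 431 \left(-60\right) - -300) = - (-86631 + 1005 - 25860 + 300) = \left(-1\right) \left(-111186\right) = 111186$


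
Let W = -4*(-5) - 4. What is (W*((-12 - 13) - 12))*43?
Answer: -25456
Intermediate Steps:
W = 16 (W = 20 - 4 = 16)
(W*((-12 - 13) - 12))*43 = (16*((-12 - 13) - 12))*43 = (16*(-25 - 12))*43 = (16*(-37))*43 = -592*43 = -25456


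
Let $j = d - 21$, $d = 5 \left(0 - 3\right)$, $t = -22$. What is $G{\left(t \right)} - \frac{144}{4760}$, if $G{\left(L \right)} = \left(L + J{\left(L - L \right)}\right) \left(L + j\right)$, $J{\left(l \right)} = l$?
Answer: $\frac{759202}{595} \approx 1276.0$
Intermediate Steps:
$d = -15$ ($d = 5 \left(-3\right) = -15$)
$j = -36$ ($j = -15 - 21 = -36$)
$G{\left(L \right)} = L \left(-36 + L\right)$ ($G{\left(L \right)} = \left(L + \left(L - L\right)\right) \left(L - 36\right) = \left(L + 0\right) \left(-36 + L\right) = L \left(-36 + L\right)$)
$G{\left(t \right)} - \frac{144}{4760} = - 22 \left(-36 - 22\right) - \frac{144}{4760} = \left(-22\right) \left(-58\right) - 144 \cdot \frac{1}{4760} = 1276 - \frac{18}{595} = \frac{759202}{595}$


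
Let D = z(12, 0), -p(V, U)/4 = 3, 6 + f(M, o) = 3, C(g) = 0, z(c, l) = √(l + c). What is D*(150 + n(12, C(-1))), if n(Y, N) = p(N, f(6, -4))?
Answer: 276*√3 ≈ 478.05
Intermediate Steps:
z(c, l) = √(c + l)
f(M, o) = -3 (f(M, o) = -6 + 3 = -3)
p(V, U) = -12 (p(V, U) = -4*3 = -12)
D = 2*√3 (D = √(12 + 0) = √12 = 2*√3 ≈ 3.4641)
n(Y, N) = -12
D*(150 + n(12, C(-1))) = (2*√3)*(150 - 12) = (2*√3)*138 = 276*√3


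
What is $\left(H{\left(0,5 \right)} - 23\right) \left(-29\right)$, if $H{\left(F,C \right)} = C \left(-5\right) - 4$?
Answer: $1508$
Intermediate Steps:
$H{\left(F,C \right)} = -4 - 5 C$ ($H{\left(F,C \right)} = - 5 C - 4 = -4 - 5 C$)
$\left(H{\left(0,5 \right)} - 23\right) \left(-29\right) = \left(\left(-4 - 25\right) - 23\right) \left(-29\right) = \left(-29 - 23\right) \left(-29\right) = \left(-52\right) \left(-29\right) = 1508$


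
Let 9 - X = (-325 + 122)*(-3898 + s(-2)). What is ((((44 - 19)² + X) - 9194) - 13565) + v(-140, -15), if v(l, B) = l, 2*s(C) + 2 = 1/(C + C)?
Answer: -6510299/8 ≈ -8.1379e+5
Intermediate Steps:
s(C) = -1 + 1/(4*C) (s(C) = -1 + 1/(2*(C + C)) = -1 + 1/(2*((2*C))) = -1 + (1/(2*C))/2 = -1 + 1/(4*C))
X = -6332107/8 (X = 9 - (-325 + 122)*(-3898 + (¼ - 1*(-2))/(-2)) = 9 - (-203)*(-3898 - (¼ + 2)/2) = 9 - (-203)*(-3898 - ½*9/4) = 9 - (-203)*(-3898 - 9/8) = 9 - (-203)*(-31193)/8 = 9 - 1*6332179/8 = 9 - 6332179/8 = -6332107/8 ≈ -7.9151e+5)
((((44 - 19)² + X) - 9194) - 13565) + v(-140, -15) = ((((44 - 19)² - 6332107/8) - 9194) - 13565) - 140 = (((25² - 6332107/8) - 9194) - 13565) - 140 = (((625 - 6332107/8) - 9194) - 13565) - 140 = ((-6327107/8 - 9194) - 13565) - 140 = (-6400659/8 - 13565) - 140 = -6509179/8 - 140 = -6510299/8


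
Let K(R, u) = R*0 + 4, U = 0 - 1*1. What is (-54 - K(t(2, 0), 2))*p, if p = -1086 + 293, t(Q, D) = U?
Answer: 45994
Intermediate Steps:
U = -1 (U = 0 - 1 = -1)
t(Q, D) = -1
K(R, u) = 4 (K(R, u) = 0 + 4 = 4)
p = -793
(-54 - K(t(2, 0), 2))*p = (-54 - 1*4)*(-793) = (-54 - 4)*(-793) = -58*(-793) = 45994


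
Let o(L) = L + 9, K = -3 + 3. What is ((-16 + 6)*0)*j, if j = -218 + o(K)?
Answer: 0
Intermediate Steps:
K = 0
o(L) = 9 + L
j = -209 (j = -218 + (9 + 0) = -218 + 9 = -209)
((-16 + 6)*0)*j = ((-16 + 6)*0)*(-209) = -10*0*(-209) = 0*(-209) = 0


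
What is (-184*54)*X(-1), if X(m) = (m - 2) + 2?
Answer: 9936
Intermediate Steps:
X(m) = m (X(m) = (-2 + m) + 2 = m)
(-184*54)*X(-1) = -184*54*(-1) = -9936*(-1) = 9936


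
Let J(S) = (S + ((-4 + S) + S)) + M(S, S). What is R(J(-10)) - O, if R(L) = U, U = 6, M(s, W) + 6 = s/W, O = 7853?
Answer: -7847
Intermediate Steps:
M(s, W) = -6 + s/W
J(S) = -9 + 3*S (J(S) = (S + ((-4 + S) + S)) + (-6 + S/S) = (S + (-4 + 2*S)) + (-6 + 1) = (-4 + 3*S) - 5 = -9 + 3*S)
R(L) = 6
R(J(-10)) - O = 6 - 1*7853 = 6 - 7853 = -7847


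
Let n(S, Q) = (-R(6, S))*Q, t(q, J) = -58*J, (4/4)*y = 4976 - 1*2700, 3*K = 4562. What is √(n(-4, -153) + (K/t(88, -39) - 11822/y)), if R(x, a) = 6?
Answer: √1513240157209742/1287078 ≈ 30.224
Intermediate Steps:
K = 4562/3 (K = (⅓)*4562 = 4562/3 ≈ 1520.7)
y = 2276 (y = 4976 - 1*2700 = 4976 - 2700 = 2276)
n(S, Q) = -6*Q (n(S, Q) = (-1*6)*Q = -6*Q)
√(n(-4, -153) + (K/t(88, -39) - 11822/y)) = √(-6*(-153) + (4562/(3*((-58*(-39)))) - 11822/2276)) = √(918 + ((4562/3)/2262 - 11822*1/2276)) = √(918 + ((4562/3)*(1/2262) - 5911/1138)) = √(918 + (2281/3393 - 5911/1138)) = √(918 - 17460245/3861234) = √(3527152567/3861234) = √1513240157209742/1287078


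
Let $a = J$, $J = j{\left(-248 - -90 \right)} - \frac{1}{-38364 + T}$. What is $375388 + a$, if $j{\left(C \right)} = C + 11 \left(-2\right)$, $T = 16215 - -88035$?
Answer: $\frac{24720954287}{65886} \approx 3.7521 \cdot 10^{5}$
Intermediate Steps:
$T = 104250$ ($T = 16215 + 88035 = 104250$)
$j{\left(C \right)} = -22 + C$ ($j{\left(C \right)} = C - 22 = -22 + C$)
$J = - \frac{11859481}{65886}$ ($J = \left(-22 - 158\right) - \frac{1}{-38364 + 104250} = \left(-22 + \left(-248 + 90\right)\right) - \frac{1}{65886} = \left(-22 - 158\right) - \frac{1}{65886} = -180 - \frac{1}{65886} = - \frac{11859481}{65886} \approx -180.0$)
$a = - \frac{11859481}{65886} \approx -180.0$
$375388 + a = 375388 - \frac{11859481}{65886} = \frac{24720954287}{65886}$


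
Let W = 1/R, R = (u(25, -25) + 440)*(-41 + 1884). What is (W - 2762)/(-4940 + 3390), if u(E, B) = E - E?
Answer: 2239761039/1256926000 ≈ 1.7819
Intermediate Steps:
u(E, B) = 0
R = 810920 (R = (0 + 440)*(-41 + 1884) = 440*1843 = 810920)
W = 1/810920 ≈ 1.2332e-6
(W - 2762)/(-4940 + 3390) = (1/810920 - 2762)/(-4940 + 3390) = -2239761039/810920/(-1550) = -2239761039/810920*(-1/1550) = 2239761039/1256926000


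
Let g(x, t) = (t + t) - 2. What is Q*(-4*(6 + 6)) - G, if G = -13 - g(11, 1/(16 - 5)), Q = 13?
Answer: -6741/11 ≈ -612.82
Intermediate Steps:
g(x, t) = -2 + 2*t (g(x, t) = 2*t - 2 = -2 + 2*t)
G = -123/11 (G = -13 - (-2 + 2/(16 - 5)) = -13 - (-2 + 2/11) = -13 - 1*(-20/11) = -13 + 20/11 = -123/11 ≈ -11.182)
Q*(-4*(6 + 6)) - G = 13*(-4*(6 + 6)) - 1*(-123/11) = 13*(-4*12) + 123/11 = 13*(-48) + 123/11 = -624 + 123/11 = -6741/11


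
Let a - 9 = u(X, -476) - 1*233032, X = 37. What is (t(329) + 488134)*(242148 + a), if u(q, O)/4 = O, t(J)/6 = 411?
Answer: 3542622600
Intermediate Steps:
t(J) = 2466 (t(J) = 6*411 = 2466)
u(q, O) = 4*O
a = -234927 (a = 9 + (4*(-476) - 1*233032) = 9 + (-1904 - 233032) = 9 - 234936 = -234927)
(t(329) + 488134)*(242148 + a) = (2466 + 488134)*(242148 - 234927) = 490600*7221 = 3542622600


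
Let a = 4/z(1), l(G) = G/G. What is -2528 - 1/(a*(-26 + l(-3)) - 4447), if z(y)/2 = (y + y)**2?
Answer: -22547230/8919 ≈ -2528.0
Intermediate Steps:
z(y) = 8*y**2 (z(y) = 2*(y + y)**2 = 2*(2*y)**2 = 2*(4*y**2) = 8*y**2)
l(G) = 1
a = 1/2 (a = 4/((8*1**2)) = 4/((8*1)) = 4/8 = 4*(1/8) = 1/2 ≈ 0.50000)
-2528 - 1/(a*(-26 + l(-3)) - 4447) = -2528 - 1/((-26 + 1)/2 - 4447) = -2528 - 1/((1/2)*(-25) - 4447) = -2528 - 1/(-25/2 - 4447) = -2528 - 1/(-8919/2) = -2528 - 1*(-2/8919) = -2528 + 2/8919 = -22547230/8919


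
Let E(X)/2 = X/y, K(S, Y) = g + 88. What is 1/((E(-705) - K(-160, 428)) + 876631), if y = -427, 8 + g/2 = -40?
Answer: 427/374326263 ≈ 1.1407e-6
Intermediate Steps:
g = -96 (g = -16 + 2*(-40) = -16 - 80 = -96)
K(S, Y) = -8 (K(S, Y) = -96 + 88 = -8)
E(X) = -2*X/427 (E(X) = 2*(X/(-427)) = 2*(X*(-1/427)) = 2*(-X/427) = -2*X/427)
1/((E(-705) - K(-160, 428)) + 876631) = 1/((-2/427*(-705) - 1*(-8)) + 876631) = 1/((1410/427 + 8) + 876631) = 1/(4826/427 + 876631) = 1/(374326263/427) = 427/374326263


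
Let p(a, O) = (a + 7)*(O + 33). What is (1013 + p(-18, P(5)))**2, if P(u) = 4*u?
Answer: 184900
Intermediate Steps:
p(a, O) = (7 + a)*(33 + O)
(1013 + p(-18, P(5)))**2 = (1013 + (231 + 7*(4*5) + 33*(-18) + (4*5)*(-18)))**2 = (1013 + (231 + 7*20 - 594 + 20*(-18)))**2 = (1013 + (231 + 140 - 594 - 360))**2 = (1013 - 583)**2 = 430**2 = 184900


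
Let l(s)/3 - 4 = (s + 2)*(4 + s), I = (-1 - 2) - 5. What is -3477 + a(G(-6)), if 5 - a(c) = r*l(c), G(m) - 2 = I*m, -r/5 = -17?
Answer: -720532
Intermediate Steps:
r = 85 (r = -5*(-17) = 85)
I = -8 (I = -3 - 5 = -8)
G(m) = 2 - 8*m
l(s) = 12 + 3*(2 + s)*(4 + s) (l(s) = 12 + 3*((s + 2)*(4 + s)) = 12 + 3*((2 + s)*(4 + s)) = 12 + 3*(2 + s)*(4 + s))
a(c) = -3055 - 1530*c - 255*c² (a(c) = 5 - 85*(36 + 3*c² + 18*c) = 5 - (3060 + 255*c² + 1530*c) = 5 + (-3060 - 1530*c - 255*c²) = -3055 - 1530*c - 255*c²)
-3477 + a(G(-6)) = -3477 + (-3055 - 1530*(2 - 8*(-6)) - 255*(2 - 8*(-6))²) = -3477 + (-3055 - 1530*(2 + 48) - 255*(2 + 48)²) = -3477 + (-3055 - 1530*50 - 255*50²) = -3477 + (-3055 - 76500 - 255*2500) = -3477 + (-3055 - 76500 - 637500) = -3477 - 717055 = -720532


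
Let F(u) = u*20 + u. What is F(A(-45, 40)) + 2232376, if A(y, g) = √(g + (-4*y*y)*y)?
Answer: 2232376 + 42*√91135 ≈ 2.2451e+6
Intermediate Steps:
A(y, g) = √(g - 4*y³) (A(y, g) = √(g + (-4*y²)*y) = √(g - 4*y³))
F(u) = 21*u (F(u) = 20*u + u = 21*u)
F(A(-45, 40)) + 2232376 = 21*√(40 - 4*(-45)³) + 2232376 = 21*√(40 - 4*(-91125)) + 2232376 = 21*√(40 + 364500) + 2232376 = 21*√364540 + 2232376 = 21*(2*√91135) + 2232376 = 42*√91135 + 2232376 = 2232376 + 42*√91135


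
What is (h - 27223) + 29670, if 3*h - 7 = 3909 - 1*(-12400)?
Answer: 23657/3 ≈ 7885.7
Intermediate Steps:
h = 16316/3 (h = 7/3 + (3909 - 1*(-12400))/3 = 7/3 + (3909 + 12400)/3 = 7/3 + (⅓)*16309 = 7/3 + 16309/3 = 16316/3 ≈ 5438.7)
(h - 27223) + 29670 = (16316/3 - 27223) + 29670 = -65353/3 + 29670 = 23657/3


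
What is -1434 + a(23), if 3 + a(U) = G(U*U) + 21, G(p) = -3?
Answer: -1419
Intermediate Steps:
a(U) = 15 (a(U) = -3 + (-3 + 21) = -3 + 18 = 15)
-1434 + a(23) = -1434 + 15 = -1419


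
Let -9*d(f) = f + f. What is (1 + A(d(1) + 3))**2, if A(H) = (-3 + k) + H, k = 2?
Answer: 625/81 ≈ 7.7160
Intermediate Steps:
d(f) = -2*f/9 (d(f) = -(f + f)/9 = -2*f/9)
A(H) = -1 + H (A(H) = (-3 + 2) + H = -1 + H)
(1 + A(d(1) + 3))**2 = (1 + (-1 + (-2/9*1 + 3)))**2 = (1 + (-1 + (-2/9 + 3)))**2 = (1 + (-1 + 25/9))**2 = (1 + 16/9)**2 = (25/9)**2 = 625/81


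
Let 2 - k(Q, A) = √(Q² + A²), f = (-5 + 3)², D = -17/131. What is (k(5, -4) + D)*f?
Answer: 980/131 - 4*√41 ≈ -18.132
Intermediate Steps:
D = -17/131 (D = -17*1/131 = -17/131 ≈ -0.12977)
f = 4 (f = (-2)² = 4)
k(Q, A) = 2 - √(A² + Q²) (k(Q, A) = 2 - √(Q² + A²) = 2 - √(A² + Q²))
(k(5, -4) + D)*f = ((2 - √((-4)² + 5²)) - 17/131)*4 = ((2 - √(16 + 25)) - 17/131)*4 = ((2 - √41) - 17/131)*4 = (245/131 - √41)*4 = 980/131 - 4*√41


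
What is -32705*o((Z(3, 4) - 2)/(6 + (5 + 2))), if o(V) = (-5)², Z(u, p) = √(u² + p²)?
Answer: -817625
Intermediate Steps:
Z(u, p) = √(p² + u²)
o(V) = 25
-32705*o((Z(3, 4) - 2)/(6 + (5 + 2))) = -32705*25 = -817625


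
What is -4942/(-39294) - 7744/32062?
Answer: -36460583/314961057 ≈ -0.11576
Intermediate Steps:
-4942/(-39294) - 7744/32062 = -4942*(-1/39294) - 7744*1/32062 = 2471/19647 - 3872/16031 = -36460583/314961057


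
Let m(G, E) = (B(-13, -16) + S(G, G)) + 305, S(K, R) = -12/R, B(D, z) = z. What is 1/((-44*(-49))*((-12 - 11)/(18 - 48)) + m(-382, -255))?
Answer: 2865/5563729 ≈ 0.00051494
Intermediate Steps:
m(G, E) = 289 - 12/G (m(G, E) = (-16 - 12/G) + 305 = 289 - 12/G)
1/((-44*(-49))*((-12 - 11)/(18 - 48)) + m(-382, -255)) = 1/((-44*(-49))*((-12 - 11)/(18 - 48)) + (289 - 12/(-382))) = 1/(2156*(-23/(-30)) + (289 - 12*(-1/382))) = 1/(2156*(-23*(-1/30)) + (289 + 6/191)) = 1/(2156*(23/30) + 55205/191) = 1/(24794/15 + 55205/191) = 1/(5563729/2865) = 2865/5563729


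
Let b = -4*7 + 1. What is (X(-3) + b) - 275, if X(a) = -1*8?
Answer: -310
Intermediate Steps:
X(a) = -8
b = -27 (b = -28 + 1 = -27)
(X(-3) + b) - 275 = (-8 - 27) - 275 = -35 - 275 = -310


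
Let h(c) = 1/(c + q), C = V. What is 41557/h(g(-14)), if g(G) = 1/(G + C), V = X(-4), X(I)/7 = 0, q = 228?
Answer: 132608387/14 ≈ 9.4720e+6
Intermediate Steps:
X(I) = 0 (X(I) = 7*0 = 0)
V = 0
C = 0
g(G) = 1/G (g(G) = 1/(G + 0) = 1/G)
h(c) = 1/(228 + c) (h(c) = 1/(c + 228) = 1/(228 + c))
41557/h(g(-14)) = 41557/(1/(228 + 1/(-14))) = 41557/(1/(228 - 1/14)) = 41557/(1/(3191/14)) = 41557/(14/3191) = 41557*(3191/14) = 132608387/14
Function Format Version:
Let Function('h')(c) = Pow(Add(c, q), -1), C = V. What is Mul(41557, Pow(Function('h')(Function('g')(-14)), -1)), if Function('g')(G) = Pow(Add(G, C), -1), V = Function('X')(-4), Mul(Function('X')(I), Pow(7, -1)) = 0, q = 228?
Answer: Rational(132608387, 14) ≈ 9.4720e+6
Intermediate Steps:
Function('X')(I) = 0 (Function('X')(I) = Mul(7, 0) = 0)
V = 0
C = 0
Function('g')(G) = Pow(G, -1) (Function('g')(G) = Pow(Add(G, 0), -1) = Pow(G, -1))
Function('h')(c) = Pow(Add(228, c), -1) (Function('h')(c) = Pow(Add(c, 228), -1) = Pow(Add(228, c), -1))
Mul(41557, Pow(Function('h')(Function('g')(-14)), -1)) = Mul(41557, Pow(Pow(Add(228, Pow(-14, -1)), -1), -1)) = Mul(41557, Pow(Pow(Add(228, Rational(-1, 14)), -1), -1)) = Mul(41557, Pow(Pow(Rational(3191, 14), -1), -1)) = Mul(41557, Pow(Rational(14, 3191), -1)) = Mul(41557, Rational(3191, 14)) = Rational(132608387, 14)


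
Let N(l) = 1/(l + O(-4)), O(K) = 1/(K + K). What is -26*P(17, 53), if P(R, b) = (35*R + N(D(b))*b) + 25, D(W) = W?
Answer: -6829784/423 ≈ -16146.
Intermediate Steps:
O(K) = 1/(2*K)
N(l) = 1/(-1/8 + l) (N(l) = 1/(l + (1/2)/(-4)) = 1/(l + (1/2)*(-1/4)) = 1/(l - 1/8) = 1/(-1/8 + l))
P(R, b) = 25 + 35*R + 8*b/(-1 + 8*b) (P(R, b) = (35*R + (8/(-1 + 8*b))*b) + 25 = (35*R + 8*b/(-1 + 8*b)) + 25 = 25 + 35*R + 8*b/(-1 + 8*b))
-26*P(17, 53) = -26*(-25 - 35*17 + 208*53 + 280*17*53)/(-1 + 8*53) = -26*(-25 - 595 + 11024 + 252280)/(-1 + 424) = -26*262684/423 = -6829784/423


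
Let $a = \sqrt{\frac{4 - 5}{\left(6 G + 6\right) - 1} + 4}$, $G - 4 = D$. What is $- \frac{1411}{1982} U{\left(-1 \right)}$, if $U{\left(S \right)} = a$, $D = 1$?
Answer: $- \frac{1411 \sqrt{4865}}{69370} \approx -1.4187$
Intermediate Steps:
$G = 5$ ($G = 4 + 1 = 5$)
$a = \frac{\sqrt{4865}}{35}$ ($a = \sqrt{\frac{4 - 5}{\left(6 \cdot 5 + 6\right) - 1} + 4} = \sqrt{- \frac{1}{\left(30 + 6\right) - 1} + 4} = \sqrt{- \frac{1}{36 - 1} + 4} = \sqrt{- \frac{1}{35} + 4} = \sqrt{\frac{139}{35}} = \frac{\sqrt{4865}}{35} \approx 1.9928$)
$U{\left(S \right)} = \frac{\sqrt{4865}}{35}$
$- \frac{1411}{1982} U{\left(-1 \right)} = - \frac{1411}{1982} \frac{\sqrt{4865}}{35} = \left(-1411\right) \frac{1}{1982} \frac{\sqrt{4865}}{35} = - \frac{1411 \frac{\sqrt{4865}}{35}}{1982} = - \frac{1411 \sqrt{4865}}{69370}$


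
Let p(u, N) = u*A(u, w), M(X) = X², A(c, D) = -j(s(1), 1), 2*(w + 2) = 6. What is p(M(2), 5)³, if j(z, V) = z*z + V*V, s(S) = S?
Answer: -512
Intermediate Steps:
w = 1 (w = -2 + (½)*6 = -2 + 3 = 1)
j(z, V) = V² + z² (j(z, V) = z² + V² = V² + z²)
A(c, D) = -2 (A(c, D) = -(1² + 1²) = -(1 + 1) = -1*2 = -2)
p(u, N) = -2*u (p(u, N) = u*(-2) = -2*u)
p(M(2), 5)³ = (-2*2²)³ = (-2*4)³ = (-8)³ = -512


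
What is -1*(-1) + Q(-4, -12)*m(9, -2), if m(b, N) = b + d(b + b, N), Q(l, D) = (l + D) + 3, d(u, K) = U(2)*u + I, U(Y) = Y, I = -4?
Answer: -532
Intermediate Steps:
d(u, K) = -4 + 2*u (d(u, K) = 2*u - 4 = -4 + 2*u)
Q(l, D) = 3 + D + l (Q(l, D) = (D + l) + 3 = 3 + D + l)
m(b, N) = -4 + 5*b (m(b, N) = b + (-4 + 2*(b + b)) = b + (-4 + 2*(2*b)) = b + (-4 + 4*b) = -4 + 5*b)
-1*(-1) + Q(-4, -12)*m(9, -2) = -1*(-1) + (3 - 12 - 4)*(-4 + 5*9) = 1 - 13*(-4 + 45) = 1 - 13*41 = 1 - 533 = -532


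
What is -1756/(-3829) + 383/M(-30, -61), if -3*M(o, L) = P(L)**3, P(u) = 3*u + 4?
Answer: 10075654805/21960613031 ≈ 0.45881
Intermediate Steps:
P(u) = 4 + 3*u
M(o, L) = -(4 + 3*L)**3/3
-1756/(-3829) + 383/M(-30, -61) = -1756/(-3829) + 383/((-(4 + 3*(-61))**3/3)) = -1756*(-1/3829) + 383/((-(4 - 183)**3/3)) = 1756/3829 + 383/((-1/3*(-179)**3)) = 1756/3829 + 383/((-1/3*(-5735339))) = 1756/3829 + 383/(5735339/3) = 1756/3829 + 383*(3/5735339) = 1756/3829 + 1149/5735339 = 10075654805/21960613031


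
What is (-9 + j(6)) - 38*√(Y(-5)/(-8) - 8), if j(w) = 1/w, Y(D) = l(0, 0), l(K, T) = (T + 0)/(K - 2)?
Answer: -53/6 - 76*I*√2 ≈ -8.8333 - 107.48*I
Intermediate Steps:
l(K, T) = T/(-2 + K)
Y(D) = 0 (Y(D) = 0/(-2 + 0) = 0/(-2) = 0*(-½) = 0)
(-9 + j(6)) - 38*√(Y(-5)/(-8) - 8) = (-9 + 1/6) - 38*√(0/(-8) - 8) = (-9 + ⅙) - 38*√(0*(-⅛) - 8) = -53/6 - 38*√(0 - 8) = -53/6 - 76*I*√2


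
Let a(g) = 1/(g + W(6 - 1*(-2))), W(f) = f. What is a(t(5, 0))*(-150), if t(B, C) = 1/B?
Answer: -750/41 ≈ -18.293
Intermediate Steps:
a(g) = 1/(8 + g) (a(g) = 1/(g + (6 - 1*(-2))) = 1/(g + (6 + 2)) = 1/(g + 8) = 1/(8 + g))
a(t(5, 0))*(-150) = -150/(8 + 1/5) = -150/(8 + ⅕) = -150/(41/5) = (5/41)*(-150) = -750/41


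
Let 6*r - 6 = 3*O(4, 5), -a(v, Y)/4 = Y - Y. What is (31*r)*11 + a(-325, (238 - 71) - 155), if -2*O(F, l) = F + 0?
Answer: 0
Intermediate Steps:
a(v, Y) = 0 (a(v, Y) = -4*(Y - Y) = -4*0 = 0)
O(F, l) = -F/2 (O(F, l) = -(F + 0)/2 = -F/2)
r = 0 (r = 1 + (3*(-1/2*4))/6 = 1 + (3*(-2))/6 = 1 + (1/6)*(-6) = 1 - 1 = 0)
(31*r)*11 + a(-325, (238 - 71) - 155) = (31*0)*11 + 0 = 0*11 + 0 = 0 + 0 = 0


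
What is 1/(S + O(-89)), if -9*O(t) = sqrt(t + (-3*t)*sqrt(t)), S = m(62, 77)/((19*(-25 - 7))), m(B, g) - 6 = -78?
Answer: 684/(81 - 76*sqrt(89)*sqrt(-1 + 3*I*sqrt(89))) ≈ -0.12431 + 0.13284*I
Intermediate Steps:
m(B, g) = -72 (m(B, g) = 6 - 78 = -72)
S = 9/76 (S = -72*1/(19*(-25 - 7)) = -72/(19*(-32)) = -72/(-608) = -72*(-1/608) = 9/76 ≈ 0.11842)
O(t) = -sqrt(t - 3*t**(3/2))/9 (O(t) = -sqrt(t + (-3*t)*sqrt(t))/9 = -sqrt(t - 3*t**(3/2))/9)
1/(S + O(-89)) = 1/(9/76 - sqrt(-89 - (-267)*I*sqrt(89))/9) = 1/(9/76 - sqrt(-89 + 267*I*sqrt(89))/9)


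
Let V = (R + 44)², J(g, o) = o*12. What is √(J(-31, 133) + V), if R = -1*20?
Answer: 2*√543 ≈ 46.605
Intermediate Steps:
R = -20
J(g, o) = 12*o
V = 576 (V = (-20 + 44)² = 24² = 576)
√(J(-31, 133) + V) = √(12*133 + 576) = √(1596 + 576) = √2172 = 2*√543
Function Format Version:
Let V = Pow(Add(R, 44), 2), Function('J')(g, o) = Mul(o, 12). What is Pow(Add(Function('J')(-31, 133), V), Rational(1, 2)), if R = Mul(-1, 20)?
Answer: Mul(2, Pow(543, Rational(1, 2))) ≈ 46.605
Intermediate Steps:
R = -20
Function('J')(g, o) = Mul(12, o)
V = 576 (V = Pow(Add(-20, 44), 2) = Pow(24, 2) = 576)
Pow(Add(Function('J')(-31, 133), V), Rational(1, 2)) = Pow(Add(Mul(12, 133), 576), Rational(1, 2)) = Pow(Add(1596, 576), Rational(1, 2)) = Pow(2172, Rational(1, 2)) = Mul(2, Pow(543, Rational(1, 2)))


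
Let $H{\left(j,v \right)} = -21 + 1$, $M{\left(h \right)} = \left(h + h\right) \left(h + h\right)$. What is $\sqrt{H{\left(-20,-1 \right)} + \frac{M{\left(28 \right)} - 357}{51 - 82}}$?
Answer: $\frac{i \sqrt{105369}}{31} \approx 10.471 i$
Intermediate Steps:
$M{\left(h \right)} = 4 h^{2}$ ($M{\left(h \right)} = 2 h 2 h = 4 h^{2}$)
$H{\left(j,v \right)} = -20$
$\sqrt{H{\left(-20,-1 \right)} + \frac{M{\left(28 \right)} - 357}{51 - 82}} = \sqrt{-20 + \frac{4 \cdot 28^{2} - 357}{51 - 82}} = \sqrt{-20 + \frac{4 \cdot 784 - 357}{-31}} = \sqrt{-20 + \left(3136 - 357\right) \left(- \frac{1}{31}\right)} = \sqrt{-20 + 2779 \left(- \frac{1}{31}\right)} = \sqrt{-20 - \frac{2779}{31}} = \sqrt{- \frac{3399}{31}} = \frac{i \sqrt{105369}}{31}$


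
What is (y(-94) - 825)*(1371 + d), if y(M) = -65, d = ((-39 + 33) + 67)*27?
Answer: -2686020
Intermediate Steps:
d = 1647 (d = (-6 + 67)*27 = 61*27 = 1647)
(y(-94) - 825)*(1371 + d) = (-65 - 825)*(1371 + 1647) = -890*3018 = -2686020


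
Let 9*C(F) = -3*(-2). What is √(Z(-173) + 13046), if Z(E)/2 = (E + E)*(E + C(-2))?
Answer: √1190706/3 ≈ 363.73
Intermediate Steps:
C(F) = ⅔ (C(F) = (-3*(-2))/9 = (⅑)*6 = ⅔)
Z(E) = 4*E*(⅔ + E) (Z(E) = 2*((E + E)*(E + ⅔)) = 2*((2*E)*(⅔ + E)) = 2*(2*E*(⅔ + E)) = 4*E*(⅔ + E))
√(Z(-173) + 13046) = √((4/3)*(-173)*(2 + 3*(-173)) + 13046) = √((4/3)*(-173)*(2 - 519) + 13046) = √((4/3)*(-173)*(-517) + 13046) = √(357764/3 + 13046) = √(396902/3) = √1190706/3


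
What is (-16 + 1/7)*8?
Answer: -888/7 ≈ -126.86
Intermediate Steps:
(-16 + 1/7)*8 = (-16 + ⅐)*8 = -111/7*8 = -888/7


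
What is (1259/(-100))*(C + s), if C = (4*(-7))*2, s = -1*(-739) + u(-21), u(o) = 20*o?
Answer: -331117/100 ≈ -3311.2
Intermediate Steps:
s = 319 (s = -1*(-739) + 20*(-21) = 739 - 420 = 319)
C = -56 (C = -28*2 = -56)
(1259/(-100))*(C + s) = (1259/(-100))*(-56 + 319) = (1259*(-1/100))*263 = -1259/100*263 = -331117/100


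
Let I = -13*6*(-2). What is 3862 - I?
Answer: 3706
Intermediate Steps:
I = 156 (I = -78*(-2) = 156)
3862 - I = 3862 - 1*156 = 3862 - 156 = 3706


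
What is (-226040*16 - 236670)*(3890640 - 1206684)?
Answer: -10342114494360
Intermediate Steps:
(-226040*16 - 236670)*(3890640 - 1206684) = (-3616640 - 236670)*2683956 = -3853310*2683956 = -10342114494360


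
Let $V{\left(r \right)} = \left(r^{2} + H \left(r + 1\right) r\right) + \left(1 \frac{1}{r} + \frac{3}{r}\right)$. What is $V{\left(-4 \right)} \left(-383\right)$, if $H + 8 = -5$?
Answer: $54003$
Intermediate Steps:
$H = -13$ ($H = -8 - 5 = -13$)
$V{\left(r \right)} = r^{2} + \frac{4}{r} + r \left(-13 - 13 r\right)$ ($V{\left(r \right)} = \left(r^{2} + - 13 \left(r + 1\right) r\right) + \left(1 \frac{1}{r} + \frac{3}{r}\right) = \left(r^{2} + - 13 \left(1 + r\right) r\right) + \left(\frac{1}{r} + \frac{3}{r}\right) = \left(r^{2} + \left(-13 - 13 r\right) r\right) + \frac{4}{r} = \left(r^{2} + r \left(-13 - 13 r\right)\right) + \frac{4}{r} = r^{2} + \frac{4}{r} + r \left(-13 - 13 r\right)$)
$V{\left(-4 \right)} \left(-383\right) = \frac{4 - \left(-4\right)^{2} \left(13 + 12 \left(-4\right)\right)}{-4} \left(-383\right) = - \frac{4 - 16 \left(13 - 48\right)}{4} \left(-383\right) = - \frac{4 - 16 \left(-35\right)}{4} \left(-383\right) = - \frac{4 + 560}{4} \left(-383\right) = \left(- \frac{1}{4}\right) 564 \left(-383\right) = \left(-141\right) \left(-383\right) = 54003$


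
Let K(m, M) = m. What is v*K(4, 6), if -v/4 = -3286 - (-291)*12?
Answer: -3296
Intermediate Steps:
v = -824 (v = -4*(-3286 - (-291)*12) = -4*(-3286 - 1*(-3492)) = -4*(-3286 + 3492) = -4*206 = -824)
v*K(4, 6) = -824*4 = -3296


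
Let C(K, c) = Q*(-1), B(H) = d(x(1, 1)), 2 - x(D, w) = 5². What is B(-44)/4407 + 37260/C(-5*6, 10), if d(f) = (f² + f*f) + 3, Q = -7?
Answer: 164212247/30849 ≈ 5323.1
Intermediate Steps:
x(D, w) = -23 (x(D, w) = 2 - 1*5² = 2 - 1*25 = 2 - 25 = -23)
d(f) = 3 + 2*f² (d(f) = (f² + f²) + 3 = 2*f² + 3 = 3 + 2*f²)
B(H) = 1061 (B(H) = 3 + 2*(-23)² = 3 + 2*529 = 3 + 1058 = 1061)
C(K, c) = 7 (C(K, c) = -7*(-1) = 7)
B(-44)/4407 + 37260/C(-5*6, 10) = 1061/4407 + 37260/7 = 164212247/30849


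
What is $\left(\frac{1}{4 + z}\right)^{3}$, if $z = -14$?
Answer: $- \frac{1}{1000} \approx -0.001$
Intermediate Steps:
$\left(\frac{1}{4 + z}\right)^{3} = \left(\frac{1}{4 - 14}\right)^{3} = \left(\frac{1}{-10}\right)^{3} = \left(- \frac{1}{10}\right)^{3} = - \frac{1}{1000}$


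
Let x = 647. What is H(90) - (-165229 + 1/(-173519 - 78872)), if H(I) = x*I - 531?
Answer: 56265020849/252391 ≈ 2.2293e+5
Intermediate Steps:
H(I) = -531 + 647*I (H(I) = 647*I - 531 = -531 + 647*I)
H(90) - (-165229 + 1/(-173519 - 78872)) = (-531 + 647*90) - (-165229 + 1/(-173519 - 78872)) = (-531 + 58230) - (-165229 + 1/(-252391)) = 57699 - (-165229 - 1/252391) = 57699 - 1*(-41702312540/252391) = 57699 + 41702312540/252391 = 56265020849/252391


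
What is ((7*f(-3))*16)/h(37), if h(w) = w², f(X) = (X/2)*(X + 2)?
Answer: 168/1369 ≈ 0.12272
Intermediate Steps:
f(X) = X*(2 + X)/2 (f(X) = (X*(½))*(2 + X) = (X/2)*(2 + X) = X*(2 + X)/2)
((7*f(-3))*16)/h(37) = ((7*((½)*(-3)*(2 - 3)))*16)/(37²) = ((7*((½)*(-3)*(-1)))*16)/1369 = ((7*(3/2))*16)*(1/1369) = ((21/2)*16)*(1/1369) = 168*(1/1369) = 168/1369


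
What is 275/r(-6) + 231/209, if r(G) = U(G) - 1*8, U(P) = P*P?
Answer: 5813/532 ≈ 10.927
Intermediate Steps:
U(P) = P²
r(G) = -8 + G² (r(G) = G² - 1*8 = G² - 8 = -8 + G²)
275/r(-6) + 231/209 = 275/(-8 + (-6)²) + 231/209 = 275/(-8 + 36) + 231*(1/209) = 275/28 + 21/19 = 5813/532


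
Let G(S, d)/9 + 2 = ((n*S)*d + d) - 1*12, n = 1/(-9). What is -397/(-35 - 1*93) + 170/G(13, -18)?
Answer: -161/3456 ≈ -0.046586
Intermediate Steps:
n = -1/9 ≈ -0.11111
G(S, d) = -126 + 9*d - S*d (G(S, d) = -18 + 9*(((-S/9)*d + d) - 1*12) = -18 + 9*((-S*d/9 + d) - 12) = -18 + 9*((d - S*d/9) - 12) = -18 + 9*(-12 + d - S*d/9) = -18 + (-108 + 9*d - S*d) = -126 + 9*d - S*d)
-397/(-35 - 1*93) + 170/G(13, -18) = -397/(-35 - 1*93) + 170/(-126 + 9*(-18) - 1*13*(-18)) = -397/(-35 - 93) + 170/(-126 - 162 + 234) = -397/(-128) + 170/(-54) = -397*(-1/128) + 170*(-1/54) = 397/128 - 85/27 = -161/3456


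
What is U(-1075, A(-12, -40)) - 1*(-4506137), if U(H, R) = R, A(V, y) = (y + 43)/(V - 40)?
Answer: 234319121/52 ≈ 4.5061e+6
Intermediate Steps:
A(V, y) = (43 + y)/(-40 + V)
U(-1075, A(-12, -40)) - 1*(-4506137) = (43 - 40)/(-40 - 12) - 1*(-4506137) = 3/(-52) + 4506137 = -1/52*3 + 4506137 = -3/52 + 4506137 = 234319121/52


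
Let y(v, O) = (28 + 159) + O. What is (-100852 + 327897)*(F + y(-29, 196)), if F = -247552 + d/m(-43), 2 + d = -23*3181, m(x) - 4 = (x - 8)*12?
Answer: -34103427500415/608 ≈ -5.6091e+10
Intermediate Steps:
m(x) = -92 + 12*x (m(x) = 4 + (x - 8)*12 = 4 + (-8 + x)*12 = 4 + (-96 + 12*x) = -92 + 12*x)
d = -73165 (d = -2 - 23*3181 = -2 - 73163 = -73165)
F = -150438451/608 (F = -247552 - 73165/(-92 + 12*(-43)) = -247552 - 73165/(-92 - 516) = -247552 - 73165/(-608) = -247552 - 73165*(-1/608) = -247552 + 73165/608 = -150438451/608 ≈ -2.4743e+5)
y(v, O) = 187 + O
(-100852 + 327897)*(F + y(-29, 196)) = (-100852 + 327897)*(-150438451/608 + (187 + 196)) = 227045*(-150438451/608 + 383) = 227045*(-150205587/608) = -34103427500415/608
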